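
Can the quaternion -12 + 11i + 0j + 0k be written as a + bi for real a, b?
Yes. The quaternion -12 + 11i has j- and k-coefficients y = z = 0, so it lies in the complex subalgebra spanned by 1 and i.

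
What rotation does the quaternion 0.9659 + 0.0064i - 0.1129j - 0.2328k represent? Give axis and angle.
axis = (0.0247, -0.4362, -0.8995), θ = π/6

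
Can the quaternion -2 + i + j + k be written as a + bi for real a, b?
No. The quaternion -2 + i + j + k has j-coefficient y = 1 and k-coefficient z = 1, not both zero, so it does not lie in the complex subalgebra spanned by 1 and i.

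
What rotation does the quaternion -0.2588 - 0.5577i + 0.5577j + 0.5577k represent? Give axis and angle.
axis = (-√3/3, √3/3, √3/3), θ = 7π/6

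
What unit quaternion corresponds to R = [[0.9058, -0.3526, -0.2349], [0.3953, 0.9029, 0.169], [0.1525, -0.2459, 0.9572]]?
0.9703 - 0.1069i - 0.0998j + 0.1927k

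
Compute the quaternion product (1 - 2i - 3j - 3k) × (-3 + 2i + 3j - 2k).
4 + 23i + 2j + 7k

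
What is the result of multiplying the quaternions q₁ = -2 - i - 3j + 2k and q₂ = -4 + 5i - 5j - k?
7i + 31j + 14k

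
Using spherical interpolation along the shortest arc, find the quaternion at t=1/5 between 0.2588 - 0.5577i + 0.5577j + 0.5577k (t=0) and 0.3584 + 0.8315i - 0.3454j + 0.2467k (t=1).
0.1361 - 0.6907i + 0.5702j + 0.4235k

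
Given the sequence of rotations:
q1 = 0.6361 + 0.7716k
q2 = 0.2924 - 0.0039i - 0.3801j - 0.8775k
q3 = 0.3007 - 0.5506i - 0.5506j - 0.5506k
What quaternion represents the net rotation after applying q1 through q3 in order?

q2 · q1 = 0.8631 - 0.2958i - 0.2388j - 0.3326k
q3 · q2 · q1 = -0.2179 - 0.5125i - 0.5673j - 0.6066k
-0.2179 - 0.5125i - 0.5673j - 0.6066k


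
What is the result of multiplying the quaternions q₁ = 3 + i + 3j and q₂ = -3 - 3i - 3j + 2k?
3 - 6i - 20j + 12k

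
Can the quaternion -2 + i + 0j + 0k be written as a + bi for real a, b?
Yes. The quaternion -2 + i has j- and k-coefficients y = z = 0, so it lies in the complex subalgebra spanned by 1 and i.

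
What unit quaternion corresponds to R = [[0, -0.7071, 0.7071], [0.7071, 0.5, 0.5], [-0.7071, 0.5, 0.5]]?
0.7071 + 0.5j + 0.5k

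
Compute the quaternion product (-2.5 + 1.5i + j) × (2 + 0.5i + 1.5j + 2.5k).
-7.25 + 4.25i - 5.5j - 4.5k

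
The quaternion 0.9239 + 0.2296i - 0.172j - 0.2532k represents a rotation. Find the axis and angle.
axis = (0.6, -0.4495, -0.6617), θ = π/4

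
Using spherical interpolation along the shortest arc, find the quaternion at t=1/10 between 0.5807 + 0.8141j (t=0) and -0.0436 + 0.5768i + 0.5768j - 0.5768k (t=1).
0.5398 + 0.0713i + 0.8357j - 0.0713k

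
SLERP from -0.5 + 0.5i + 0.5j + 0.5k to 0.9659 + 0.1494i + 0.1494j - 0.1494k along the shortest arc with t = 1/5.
-0.6771 + 0.3985i + 0.3985j + 0.4732k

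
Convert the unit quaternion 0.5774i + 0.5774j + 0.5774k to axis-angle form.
axis = (√3/3, √3/3, √3/3), θ = π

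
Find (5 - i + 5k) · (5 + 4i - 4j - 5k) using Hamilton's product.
54 + 35i - 5j + 4k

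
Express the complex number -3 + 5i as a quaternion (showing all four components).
-3 + 5i + 0j + 0k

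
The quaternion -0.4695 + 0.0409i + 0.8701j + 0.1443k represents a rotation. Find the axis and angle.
axis = (0.0463, 0.9855, 0.1634), θ = 236°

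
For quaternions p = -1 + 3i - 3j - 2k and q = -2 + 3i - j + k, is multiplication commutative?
No: pq = -8 - 14i - 2j + 9k ≠ -8 - 4i + 16j - 3k = qp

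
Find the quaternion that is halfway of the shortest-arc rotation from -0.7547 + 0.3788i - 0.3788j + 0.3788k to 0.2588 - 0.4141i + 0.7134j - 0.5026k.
-0.5323 + 0.4164i - 0.5736j + 0.4629k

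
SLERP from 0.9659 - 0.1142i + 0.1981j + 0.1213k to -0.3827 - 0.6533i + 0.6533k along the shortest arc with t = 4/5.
0.6106 + 0.5596i + 0.0542j - 0.5577k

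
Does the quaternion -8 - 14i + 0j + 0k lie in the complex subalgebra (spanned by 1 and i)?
Yes. The quaternion -8 - 14i has j- and k-coefficients y = z = 0, so it lies in the complex subalgebra spanned by 1 and i.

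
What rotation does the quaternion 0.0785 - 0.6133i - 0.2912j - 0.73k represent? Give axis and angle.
axis = (-0.6152, -0.2921, -0.7323), θ = 171°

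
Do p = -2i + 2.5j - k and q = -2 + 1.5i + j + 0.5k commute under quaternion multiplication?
No: pq = 1 + 6.25i - 5.5j - 3.75k ≠ 1 + 1.75i - 4.5j + 7.75k = qp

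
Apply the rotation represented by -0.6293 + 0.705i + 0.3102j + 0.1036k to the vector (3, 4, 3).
(3.896, 3.714, -2.242)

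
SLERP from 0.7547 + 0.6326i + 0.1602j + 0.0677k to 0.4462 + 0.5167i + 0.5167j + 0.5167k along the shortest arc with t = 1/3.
0.6845 + 0.6247i + 0.2959j + 0.2316k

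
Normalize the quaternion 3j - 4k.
0.6j - 0.8k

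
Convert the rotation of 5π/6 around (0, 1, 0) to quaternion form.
0.2588 + 0.9659j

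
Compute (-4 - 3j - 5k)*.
-4 + 3j + 5k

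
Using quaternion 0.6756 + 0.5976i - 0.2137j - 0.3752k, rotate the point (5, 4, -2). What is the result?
(5.616, -2.501, 2.684)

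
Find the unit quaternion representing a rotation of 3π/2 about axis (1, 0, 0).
-0.7071 + 0.7071i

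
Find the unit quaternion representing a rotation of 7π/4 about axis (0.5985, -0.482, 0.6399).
-0.9239 + 0.229i - 0.1845j + 0.2449k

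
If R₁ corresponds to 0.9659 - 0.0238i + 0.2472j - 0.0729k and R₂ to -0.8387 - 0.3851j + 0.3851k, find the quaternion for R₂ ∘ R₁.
-0.6868 - 0.0472i - 0.5885j + 0.4239k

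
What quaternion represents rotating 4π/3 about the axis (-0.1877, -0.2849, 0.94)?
-0.5 - 0.1626i - 0.2467j + 0.8141k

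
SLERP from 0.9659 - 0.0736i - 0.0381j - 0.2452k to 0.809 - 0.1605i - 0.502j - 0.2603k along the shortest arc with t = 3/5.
0.8993 - 0.1295i - 0.3253j - 0.2622k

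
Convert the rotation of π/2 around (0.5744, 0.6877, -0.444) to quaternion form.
0.7071 + 0.4062i + 0.4863j - 0.314k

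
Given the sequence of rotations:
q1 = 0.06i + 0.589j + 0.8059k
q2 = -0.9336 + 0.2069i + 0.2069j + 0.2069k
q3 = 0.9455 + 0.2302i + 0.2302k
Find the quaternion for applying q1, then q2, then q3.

q2 · q1 = -0.301 - 0.0111i - 0.7042j - 0.6429k
q3 · q2 · q1 = -0.134 + 0.0823i - 0.5204j - 0.8393k
-0.134 + 0.0823i - 0.5204j - 0.8393k


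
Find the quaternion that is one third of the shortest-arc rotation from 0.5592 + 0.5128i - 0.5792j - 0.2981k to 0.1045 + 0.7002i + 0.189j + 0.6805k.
0.5154 + 0.7578i - 0.3935j + 0.0727k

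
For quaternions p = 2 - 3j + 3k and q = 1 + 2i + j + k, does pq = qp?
No: pq = 2 - 2i + 5j + 11k ≠ 2 + 10i - 7j - k = qp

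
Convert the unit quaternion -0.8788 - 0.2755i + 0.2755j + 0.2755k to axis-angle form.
axis = (-√3/3, √3/3, √3/3), θ = 303°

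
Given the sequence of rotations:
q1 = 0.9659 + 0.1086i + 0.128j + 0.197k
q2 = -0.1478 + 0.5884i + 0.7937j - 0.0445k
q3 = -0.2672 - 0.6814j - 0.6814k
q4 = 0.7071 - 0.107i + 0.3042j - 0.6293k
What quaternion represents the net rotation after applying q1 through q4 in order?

q2 · q1 = -0.2995 + 0.7143i + 0.627j - 0.083k
q3 · q2 · q1 = 0.4507 + 0.2929i - 0.4502j + 0.713k
q4 · q3 · q2 · q1 = 0.9357 + 0.0925i - 0.2893j + 0.1796k
0.9357 + 0.0925i - 0.2893j + 0.1796k


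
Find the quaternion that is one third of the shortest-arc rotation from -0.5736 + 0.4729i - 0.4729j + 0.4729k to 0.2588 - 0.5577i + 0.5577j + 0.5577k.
-0.5414 + 0.5872i - 0.5872j + 0.1309k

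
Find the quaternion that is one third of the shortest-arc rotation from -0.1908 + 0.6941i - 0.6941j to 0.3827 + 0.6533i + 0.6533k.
0.0125 + 0.8024i - 0.5316j + 0.2709k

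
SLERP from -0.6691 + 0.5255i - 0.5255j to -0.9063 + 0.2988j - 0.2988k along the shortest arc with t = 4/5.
-0.9485 + 0.1289i + 0.1297j - 0.2586k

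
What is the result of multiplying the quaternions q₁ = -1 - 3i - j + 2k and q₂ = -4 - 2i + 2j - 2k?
4 + 12i - 8j - 14k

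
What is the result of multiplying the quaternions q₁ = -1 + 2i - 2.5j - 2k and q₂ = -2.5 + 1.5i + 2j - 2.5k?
-0.5 + 3.75i + 6.25j + 15.25k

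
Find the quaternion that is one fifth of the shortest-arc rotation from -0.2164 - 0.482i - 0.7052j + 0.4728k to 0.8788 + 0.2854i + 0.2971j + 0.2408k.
-0.4062 - 0.4898i - 0.6868j + 0.3513k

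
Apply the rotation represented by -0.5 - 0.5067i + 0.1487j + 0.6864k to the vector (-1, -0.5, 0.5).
(-0.703, 0.914, 0.413)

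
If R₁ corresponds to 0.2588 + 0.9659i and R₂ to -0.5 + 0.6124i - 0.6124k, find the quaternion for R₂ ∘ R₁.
-0.7209 - 0.3245i - 0.5915j - 0.1585k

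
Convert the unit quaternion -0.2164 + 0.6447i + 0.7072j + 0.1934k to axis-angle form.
axis = (0.6603, 0.7244, 0.1981), θ = 205°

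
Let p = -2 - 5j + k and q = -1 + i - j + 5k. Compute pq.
-8 - 26i + 8j - 6k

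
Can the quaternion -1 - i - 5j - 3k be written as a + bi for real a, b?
No. The quaternion -1 - i - 5j - 3k has j-coefficient y = -5 and k-coefficient z = -3, not both zero, so it does not lie in the complex subalgebra spanned by 1 and i.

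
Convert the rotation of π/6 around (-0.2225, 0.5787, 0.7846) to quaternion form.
0.9659 - 0.0576i + 0.1498j + 0.2031k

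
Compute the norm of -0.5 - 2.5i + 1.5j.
2.958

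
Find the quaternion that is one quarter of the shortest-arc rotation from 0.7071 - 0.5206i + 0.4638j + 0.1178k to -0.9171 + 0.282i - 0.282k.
0.7869 - 0.4754i + 0.3571j + 0.1653k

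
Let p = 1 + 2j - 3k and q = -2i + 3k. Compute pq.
9 + 4i + 6j + 7k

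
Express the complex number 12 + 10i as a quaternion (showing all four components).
12 + 10i + 0j + 0k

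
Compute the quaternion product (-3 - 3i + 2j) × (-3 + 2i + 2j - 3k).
11 - 3i - 21j - k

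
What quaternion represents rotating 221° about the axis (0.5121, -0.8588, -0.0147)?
-0.3502 + 0.4797i - 0.8044j - 0.0138k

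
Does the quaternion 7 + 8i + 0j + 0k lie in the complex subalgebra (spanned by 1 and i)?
Yes. The quaternion 7 + 8i has j- and k-coefficients y = z = 0, so it lies in the complex subalgebra spanned by 1 and i.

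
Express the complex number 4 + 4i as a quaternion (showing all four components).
4 + 4i + 0j + 0k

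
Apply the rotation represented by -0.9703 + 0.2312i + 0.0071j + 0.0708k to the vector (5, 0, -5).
(4.855, -2.919, -4.232)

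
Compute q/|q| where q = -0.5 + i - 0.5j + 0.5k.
-0.378 + 0.7559i - 0.378j + 0.378k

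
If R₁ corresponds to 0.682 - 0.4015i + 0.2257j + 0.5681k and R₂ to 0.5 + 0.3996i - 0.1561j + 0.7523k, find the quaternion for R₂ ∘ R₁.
0.1093 - 0.1867i - 0.5227j + 0.8246k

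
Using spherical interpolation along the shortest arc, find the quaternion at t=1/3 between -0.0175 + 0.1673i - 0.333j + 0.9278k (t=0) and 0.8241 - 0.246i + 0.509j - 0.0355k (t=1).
-0.3746 + 0.2404i - 0.4869j + 0.7515k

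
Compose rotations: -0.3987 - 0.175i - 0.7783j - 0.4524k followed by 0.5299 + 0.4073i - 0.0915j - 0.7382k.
-0.5452 - 0.7883i - 0.0625j - 0.2784k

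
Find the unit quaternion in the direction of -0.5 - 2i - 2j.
-0.1741 - 0.6963i - 0.6963j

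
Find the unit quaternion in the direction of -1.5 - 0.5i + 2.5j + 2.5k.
-0.3873 - 0.1291i + 0.6455j + 0.6455k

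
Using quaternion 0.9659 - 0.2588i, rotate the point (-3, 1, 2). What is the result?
(-3, 1.866, 1.232)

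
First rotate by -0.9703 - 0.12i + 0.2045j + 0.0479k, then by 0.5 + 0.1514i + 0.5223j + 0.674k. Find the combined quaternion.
-0.6061 - 0.3197i - 0.4927j - 0.5364k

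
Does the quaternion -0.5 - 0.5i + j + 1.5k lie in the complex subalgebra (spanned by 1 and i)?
No. The quaternion -0.5 - 0.5i + j + 1.5k has j-coefficient y = 1 and k-coefficient z = 1.5, not both zero, so it does not lie in the complex subalgebra spanned by 1 and i.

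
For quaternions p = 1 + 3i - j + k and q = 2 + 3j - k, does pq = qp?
No: pq = 6 + 4i + 4j + 10k ≠ 6 + 8i - 2j - 8k = qp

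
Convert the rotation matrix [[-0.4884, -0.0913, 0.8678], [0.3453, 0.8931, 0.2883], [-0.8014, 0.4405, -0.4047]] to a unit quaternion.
0.5 + 0.0761i + 0.8346j + 0.2183k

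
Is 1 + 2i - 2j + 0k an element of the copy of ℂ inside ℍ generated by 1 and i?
No. The quaternion 1 + 2i - 2j has j-coefficient y = -2 and k-coefficient z = 0, not both zero, so it does not lie in the complex subalgebra spanned by 1 and i.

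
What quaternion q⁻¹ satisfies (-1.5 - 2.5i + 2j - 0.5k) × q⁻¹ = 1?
-0.1176 + 0.1961i - 0.1569j + 0.0392k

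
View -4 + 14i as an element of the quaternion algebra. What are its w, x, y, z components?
-4 + 14i + 0j + 0k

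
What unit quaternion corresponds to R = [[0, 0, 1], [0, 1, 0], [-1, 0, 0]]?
0.7071 + 0.7071j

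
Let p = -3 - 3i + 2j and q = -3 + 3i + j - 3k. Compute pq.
16 - 6i - 18j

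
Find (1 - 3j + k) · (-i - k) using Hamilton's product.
1 + 2i - j - 4k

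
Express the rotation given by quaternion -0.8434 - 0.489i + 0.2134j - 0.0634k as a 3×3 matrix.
[[0.9009, -0.3156, -0.298], [-0.1018, 0.5137, -0.8519], [0.422, 0.7978, 0.4307]]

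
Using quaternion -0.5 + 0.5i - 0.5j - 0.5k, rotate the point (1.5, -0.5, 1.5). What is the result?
(0.5, 1.5, -1.5)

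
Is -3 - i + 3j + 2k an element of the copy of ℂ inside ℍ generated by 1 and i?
No. The quaternion -3 - i + 3j + 2k has j-coefficient y = 3 and k-coefficient z = 2, not both zero, so it does not lie in the complex subalgebra spanned by 1 and i.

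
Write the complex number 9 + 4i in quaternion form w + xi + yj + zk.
9 + 4i + 0j + 0k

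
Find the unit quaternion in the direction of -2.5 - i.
-0.9285 - 0.3714i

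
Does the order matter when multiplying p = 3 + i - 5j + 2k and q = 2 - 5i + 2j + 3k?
Yes: pq = 15 - 32i - 17j - 10k ≠ 15 + 6i + 9j + 36k = qp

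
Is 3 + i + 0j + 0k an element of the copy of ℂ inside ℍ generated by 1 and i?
Yes. The quaternion 3 + i has j- and k-coefficients y = z = 0, so it lies in the complex subalgebra spanned by 1 and i.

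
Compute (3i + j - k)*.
-3i - j + k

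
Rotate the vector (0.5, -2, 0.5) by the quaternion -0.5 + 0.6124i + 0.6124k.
(-0.725, 1, 1.725)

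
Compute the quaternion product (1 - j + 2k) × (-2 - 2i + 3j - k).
3 - 7i + j - 7k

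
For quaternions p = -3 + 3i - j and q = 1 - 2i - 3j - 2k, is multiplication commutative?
No: pq = 11i + 14j - 5k ≠ 7i + 2j + 17k = qp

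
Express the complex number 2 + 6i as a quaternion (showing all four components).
2 + 6i + 0j + 0k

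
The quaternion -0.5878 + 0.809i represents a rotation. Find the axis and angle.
axis = (1, 0, 0), θ = 252°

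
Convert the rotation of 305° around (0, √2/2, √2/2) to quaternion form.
-0.887 + 0.3265j + 0.3265k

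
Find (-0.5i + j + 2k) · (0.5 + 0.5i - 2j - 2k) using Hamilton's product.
6.25 + 1.75i + 0.5j + 1.5k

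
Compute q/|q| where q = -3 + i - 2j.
-0.8018 + 0.2673i - 0.5345j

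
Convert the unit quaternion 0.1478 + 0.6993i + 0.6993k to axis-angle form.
axis = (√2/2, 0, √2/2), θ = 163°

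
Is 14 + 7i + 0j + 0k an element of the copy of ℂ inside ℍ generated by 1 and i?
Yes. The quaternion 14 + 7i has j- and k-coefficients y = z = 0, so it lies in the complex subalgebra spanned by 1 and i.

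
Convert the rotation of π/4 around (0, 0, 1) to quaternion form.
0.9239 + 0.3827k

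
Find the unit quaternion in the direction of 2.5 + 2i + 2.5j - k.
0.5976 + 0.4781i + 0.5976j - 0.239k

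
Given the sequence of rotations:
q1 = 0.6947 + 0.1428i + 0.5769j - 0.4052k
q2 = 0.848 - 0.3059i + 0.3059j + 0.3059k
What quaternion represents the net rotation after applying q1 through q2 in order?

q2 · q1 = 0.5803 - 0.3918i + 0.6215j - 0.3513k
0.5803 - 0.3918i + 0.6215j - 0.3513k


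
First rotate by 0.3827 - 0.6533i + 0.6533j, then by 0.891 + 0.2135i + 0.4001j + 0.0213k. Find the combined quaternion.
0.2191 - 0.5143i + 0.7213j + 0.409k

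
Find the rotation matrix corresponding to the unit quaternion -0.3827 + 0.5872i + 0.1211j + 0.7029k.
[[-0.0175, 0.6802, 0.7328], [-0.3958, -0.6777, 0.6197], [0.9182, -0.2792, 0.2811]]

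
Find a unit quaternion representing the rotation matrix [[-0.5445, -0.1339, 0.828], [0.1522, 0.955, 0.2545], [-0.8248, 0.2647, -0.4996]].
0.4772 + 0.0053i + 0.8659j + 0.1499k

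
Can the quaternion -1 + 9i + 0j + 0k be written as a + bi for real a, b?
Yes. The quaternion -1 + 9i has j- and k-coefficients y = z = 0, so it lies in the complex subalgebra spanned by 1 and i.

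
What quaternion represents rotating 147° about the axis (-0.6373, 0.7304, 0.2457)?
0.284 - 0.6111i + 0.7003j + 0.2356k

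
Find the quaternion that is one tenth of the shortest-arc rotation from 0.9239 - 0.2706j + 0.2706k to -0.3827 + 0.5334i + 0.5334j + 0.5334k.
0.9244 - 0.0688i - 0.3251j + 0.1875k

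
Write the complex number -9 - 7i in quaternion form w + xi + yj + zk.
-9 - 7i + 0j + 0k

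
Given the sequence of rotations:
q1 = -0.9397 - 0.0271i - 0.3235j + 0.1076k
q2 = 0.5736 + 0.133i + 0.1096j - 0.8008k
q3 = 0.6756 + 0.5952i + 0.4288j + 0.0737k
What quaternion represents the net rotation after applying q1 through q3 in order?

q2 · q1 = -0.4138 - 0.3878i - 0.2812j + 0.7742k
q3 · q2 · q1 = 0.0148 - 0.1556i - 0.8568j + 0.4915k
0.0148 - 0.1556i - 0.8568j + 0.4915k


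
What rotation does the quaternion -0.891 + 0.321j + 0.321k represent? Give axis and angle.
axis = (0, √2/2, √2/2), θ = 306°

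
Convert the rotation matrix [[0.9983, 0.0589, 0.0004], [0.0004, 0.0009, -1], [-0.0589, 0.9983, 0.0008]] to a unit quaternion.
0.7071 + 0.7065i + 0.021j - 0.0207k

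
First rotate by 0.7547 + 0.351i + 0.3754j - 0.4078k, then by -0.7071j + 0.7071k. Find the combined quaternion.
0.5538 + 0.0229i - 0.2855j + 0.7818k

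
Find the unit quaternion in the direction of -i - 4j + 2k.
-0.2182i - 0.8729j + 0.4364k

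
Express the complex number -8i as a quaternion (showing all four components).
0 - 8i + 0j + 0k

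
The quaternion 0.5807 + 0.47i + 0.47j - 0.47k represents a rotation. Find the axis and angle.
axis = (√3/3, √3/3, -√3/3), θ = 109°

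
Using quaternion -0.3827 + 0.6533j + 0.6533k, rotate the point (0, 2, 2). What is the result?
(0, 2, 2)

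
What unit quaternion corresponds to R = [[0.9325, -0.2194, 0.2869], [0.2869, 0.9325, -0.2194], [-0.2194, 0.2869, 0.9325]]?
0.9744 + 0.1299i + 0.1299j + 0.1299k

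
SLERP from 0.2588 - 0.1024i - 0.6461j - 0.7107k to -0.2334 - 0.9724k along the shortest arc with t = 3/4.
-0.1124 - 0.0291i - 0.1834j - 0.9762k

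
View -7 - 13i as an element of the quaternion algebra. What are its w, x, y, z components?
-7 - 13i + 0j + 0k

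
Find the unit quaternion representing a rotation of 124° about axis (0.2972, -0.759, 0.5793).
0.4695 + 0.2624i - 0.6702j + 0.5115k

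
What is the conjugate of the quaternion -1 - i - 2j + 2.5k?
-1 + i + 2j - 2.5k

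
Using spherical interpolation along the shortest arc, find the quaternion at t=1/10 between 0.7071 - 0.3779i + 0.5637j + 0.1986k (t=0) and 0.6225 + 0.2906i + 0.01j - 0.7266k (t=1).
0.7685 - 0.3235i + 0.5446j + 0.0897k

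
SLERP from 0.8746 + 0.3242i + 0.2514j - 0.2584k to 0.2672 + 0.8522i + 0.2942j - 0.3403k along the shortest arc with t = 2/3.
0.5145 + 0.7274i + 0.3028j - 0.3383k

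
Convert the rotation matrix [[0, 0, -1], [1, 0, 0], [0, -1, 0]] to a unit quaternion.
0.5 - 0.5i - 0.5j + 0.5k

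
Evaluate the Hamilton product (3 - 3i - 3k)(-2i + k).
-3 - 6i + 9j + 3k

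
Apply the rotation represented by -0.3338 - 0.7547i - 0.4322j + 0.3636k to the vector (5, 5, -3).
(7.066, 2.485, -1.701)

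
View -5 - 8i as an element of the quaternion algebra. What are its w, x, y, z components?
-5 - 8i + 0j + 0k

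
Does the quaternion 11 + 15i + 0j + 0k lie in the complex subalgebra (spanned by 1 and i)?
Yes. The quaternion 11 + 15i has j- and k-coefficients y = z = 0, so it lies in the complex subalgebra spanned by 1 and i.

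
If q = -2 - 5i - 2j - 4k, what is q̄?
-2 + 5i + 2j + 4k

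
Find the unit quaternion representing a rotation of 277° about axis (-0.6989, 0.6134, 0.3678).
-0.749 - 0.4631i + 0.4065j + 0.2437k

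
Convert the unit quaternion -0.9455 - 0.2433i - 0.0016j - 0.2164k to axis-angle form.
axis = (-0.7472, -0.0049, -0.6646), θ = 322°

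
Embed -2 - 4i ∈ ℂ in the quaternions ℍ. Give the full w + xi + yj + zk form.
-2 - 4i + 0j + 0k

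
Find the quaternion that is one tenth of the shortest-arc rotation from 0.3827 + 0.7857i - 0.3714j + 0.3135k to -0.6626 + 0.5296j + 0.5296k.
0.4534 + 0.7495i - 0.4249j + 0.2284k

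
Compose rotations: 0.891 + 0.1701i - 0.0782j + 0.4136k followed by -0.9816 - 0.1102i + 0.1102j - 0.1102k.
-0.8017 - 0.2282i + 0.2018j - 0.5143k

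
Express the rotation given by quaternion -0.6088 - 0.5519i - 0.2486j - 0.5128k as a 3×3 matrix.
[[0.3505, -0.35, 0.8687], [0.8988, -0.1351, -0.417], [0.2633, 0.927, 0.2672]]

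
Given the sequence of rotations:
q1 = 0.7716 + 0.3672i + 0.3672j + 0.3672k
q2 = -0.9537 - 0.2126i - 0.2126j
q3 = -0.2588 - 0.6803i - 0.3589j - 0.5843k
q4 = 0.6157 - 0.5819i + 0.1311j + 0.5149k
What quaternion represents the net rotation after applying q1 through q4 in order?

q2 · q1 = -0.5797 - 0.5923i - 0.4362j - 0.3502k
q3 · q2 · q1 = -0.6141 + 0.4185i + 0.4288j + 0.5135k
q4 · q3 · q2 · q1 = -0.4552 + 0.4615i + 0.6978j - 0.3044k
-0.4552 + 0.4615i + 0.6978j - 0.3044k


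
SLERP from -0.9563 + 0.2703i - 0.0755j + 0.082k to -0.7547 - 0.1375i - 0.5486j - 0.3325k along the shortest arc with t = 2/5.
-0.946 + 0.1137i - 0.289j - 0.0929k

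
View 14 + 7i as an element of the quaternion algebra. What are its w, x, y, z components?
14 + 7i + 0j + 0k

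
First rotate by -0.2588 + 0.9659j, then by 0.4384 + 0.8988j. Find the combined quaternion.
-0.9816 + 0.1908j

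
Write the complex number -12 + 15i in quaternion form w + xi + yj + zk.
-12 + 15i + 0j + 0k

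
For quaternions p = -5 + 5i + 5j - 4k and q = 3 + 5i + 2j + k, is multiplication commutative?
No: pq = -46 + 3i - 20j - 32k ≠ -46 - 23i + 30j - 2k = qp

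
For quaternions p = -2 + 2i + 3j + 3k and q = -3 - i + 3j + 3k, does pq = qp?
No: pq = -10 - 4i - 24j - 6k ≠ -10 - 4i - 6j - 24k = qp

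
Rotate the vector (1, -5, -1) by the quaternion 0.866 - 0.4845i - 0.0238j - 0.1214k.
(-0.274, -3.537, 3.796)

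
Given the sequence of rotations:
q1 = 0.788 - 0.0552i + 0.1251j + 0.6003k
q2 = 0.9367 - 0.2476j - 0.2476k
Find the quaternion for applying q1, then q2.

q2 · q1 = 0.9177 - 0.1694i - 0.0643j + 0.3535k
0.9177 - 0.1694i - 0.0643j + 0.3535k


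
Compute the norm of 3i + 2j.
√13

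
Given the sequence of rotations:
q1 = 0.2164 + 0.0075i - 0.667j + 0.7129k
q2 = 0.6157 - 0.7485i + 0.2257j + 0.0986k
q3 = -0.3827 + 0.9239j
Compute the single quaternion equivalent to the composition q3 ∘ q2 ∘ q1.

q2 · q1 = 0.2191 + 0.0693i + 0.1725j + 0.9578k
q3 · q2 · q1 = -0.2432 + 0.8584i + 0.1364j - 0.4306k
-0.2432 + 0.8584i + 0.1364j - 0.4306k


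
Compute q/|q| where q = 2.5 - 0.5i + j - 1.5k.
0.8006 - 0.1601i + 0.3203j - 0.4804k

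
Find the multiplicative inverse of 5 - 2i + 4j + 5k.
0.0714 + 0.0286i - 0.0571j - 0.0714k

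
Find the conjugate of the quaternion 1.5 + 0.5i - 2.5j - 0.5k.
1.5 - 0.5i + 2.5j + 0.5k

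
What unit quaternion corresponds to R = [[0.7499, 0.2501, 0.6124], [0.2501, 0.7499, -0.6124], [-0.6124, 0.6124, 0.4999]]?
0.866 + 0.3536i + 0.3536j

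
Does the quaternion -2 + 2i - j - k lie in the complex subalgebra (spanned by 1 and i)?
No. The quaternion -2 + 2i - j - k has j-coefficient y = -1 and k-coefficient z = -1, not both zero, so it does not lie in the complex subalgebra spanned by 1 and i.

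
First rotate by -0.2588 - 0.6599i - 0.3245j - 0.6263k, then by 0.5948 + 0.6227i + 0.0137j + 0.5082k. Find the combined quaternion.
0.5797 - 0.3973i - 0.1419j - 0.6971k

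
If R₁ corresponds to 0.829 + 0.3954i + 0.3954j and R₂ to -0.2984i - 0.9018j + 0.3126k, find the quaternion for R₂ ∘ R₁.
0.4746 - 0.371i - 0.624j + 0.4977k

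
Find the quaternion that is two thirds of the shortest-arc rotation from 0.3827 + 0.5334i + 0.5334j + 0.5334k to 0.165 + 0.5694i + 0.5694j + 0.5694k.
0.2391 + 0.5606i + 0.5606j + 0.5606k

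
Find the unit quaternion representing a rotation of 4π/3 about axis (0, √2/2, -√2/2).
-0.5 + 0.6124j - 0.6124k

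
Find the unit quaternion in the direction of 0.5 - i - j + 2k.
0.2 - 0.4i - 0.4j + 0.8k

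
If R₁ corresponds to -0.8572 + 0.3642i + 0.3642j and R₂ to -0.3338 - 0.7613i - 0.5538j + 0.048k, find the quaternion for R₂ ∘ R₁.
0.7651 + 0.5135i + 0.3706j - 0.1167k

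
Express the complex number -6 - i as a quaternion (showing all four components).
-6 - i + 0j + 0k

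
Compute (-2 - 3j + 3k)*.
-2 + 3j - 3k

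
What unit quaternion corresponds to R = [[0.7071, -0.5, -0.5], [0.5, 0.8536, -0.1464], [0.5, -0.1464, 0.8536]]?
0.9239 - 0.2706j + 0.2706k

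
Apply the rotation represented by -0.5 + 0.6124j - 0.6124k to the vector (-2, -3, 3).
(1, -4.225, 1.775)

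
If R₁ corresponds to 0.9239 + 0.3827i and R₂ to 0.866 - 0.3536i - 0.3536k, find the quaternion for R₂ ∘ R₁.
0.9354 + 0.0047i - 0.1353j - 0.3267k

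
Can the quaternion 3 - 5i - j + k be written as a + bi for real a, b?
No. The quaternion 3 - 5i - j + k has j-coefficient y = -1 and k-coefficient z = 1, not both zero, so it does not lie in the complex subalgebra spanned by 1 and i.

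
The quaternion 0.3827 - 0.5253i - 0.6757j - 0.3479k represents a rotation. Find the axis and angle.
axis = (-0.5686, -0.7314, -0.3766), θ = 3π/4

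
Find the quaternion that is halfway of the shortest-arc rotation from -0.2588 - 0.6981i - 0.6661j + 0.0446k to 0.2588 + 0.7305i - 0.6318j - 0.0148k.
-0.3403 - 0.9392i - 0.0226j + 0.0391k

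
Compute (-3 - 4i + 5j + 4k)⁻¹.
-0.0455 + 0.0606i - 0.0758j - 0.0606k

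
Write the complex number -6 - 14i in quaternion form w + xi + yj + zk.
-6 - 14i + 0j + 0k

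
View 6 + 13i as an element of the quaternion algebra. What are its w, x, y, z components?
6 + 13i + 0j + 0k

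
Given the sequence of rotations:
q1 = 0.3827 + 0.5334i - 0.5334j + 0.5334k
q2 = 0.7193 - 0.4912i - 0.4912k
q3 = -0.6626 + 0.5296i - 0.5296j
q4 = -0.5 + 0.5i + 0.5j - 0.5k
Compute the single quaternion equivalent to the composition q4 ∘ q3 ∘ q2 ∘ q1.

q2 · q1 = 0.7993 - 0.0663i - 0.3837j + 0.4577k
q3 · q2 · q1 = -0.6977 + 0.2248i - 0.4115j - 0.5416k
q4 · q3 · q2 · q1 = 0.1714 - 0.9378i + 0.0153j + 0.3015k
0.1714 - 0.9378i + 0.0153j + 0.3015k


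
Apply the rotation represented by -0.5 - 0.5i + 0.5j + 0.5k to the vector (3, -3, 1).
(-1, -3, -3)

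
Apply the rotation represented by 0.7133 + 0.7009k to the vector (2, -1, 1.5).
(1.035, 1.982, 1.5)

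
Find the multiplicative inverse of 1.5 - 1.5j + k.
0.2727 + 0.2727j - 0.1818k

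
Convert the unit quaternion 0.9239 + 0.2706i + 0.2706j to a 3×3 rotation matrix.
[[0.8536, 0.1464, 0.5], [0.1464, 0.8536, -0.5], [-0.5, 0.5, 0.7071]]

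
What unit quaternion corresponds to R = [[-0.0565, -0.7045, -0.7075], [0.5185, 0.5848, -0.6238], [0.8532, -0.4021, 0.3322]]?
0.682 + 0.0813i - 0.5721j + 0.4483k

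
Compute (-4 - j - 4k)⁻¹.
-0.1212 + 0.0303j + 0.1212k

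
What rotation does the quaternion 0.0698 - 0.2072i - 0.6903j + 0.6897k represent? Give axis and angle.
axis = (-0.2077, -0.692, 0.6914), θ = 172°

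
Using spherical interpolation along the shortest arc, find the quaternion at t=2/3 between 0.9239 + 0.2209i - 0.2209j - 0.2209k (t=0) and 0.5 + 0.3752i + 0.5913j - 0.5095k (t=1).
0.7298 + 0.363i + 0.3496j - 0.462k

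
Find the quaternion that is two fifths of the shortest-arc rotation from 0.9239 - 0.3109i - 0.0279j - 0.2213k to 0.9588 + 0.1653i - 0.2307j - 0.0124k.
0.9754 - 0.1239i - 0.1139j - 0.1427k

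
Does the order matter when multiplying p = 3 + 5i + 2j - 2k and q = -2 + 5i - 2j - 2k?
Yes: pq = -31 - 3i - 10j - 22k ≠ -31 + 13i - 10j + 18k = qp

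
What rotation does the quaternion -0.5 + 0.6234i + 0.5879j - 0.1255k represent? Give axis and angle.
axis = (0.7198, 0.6788, -0.1449), θ = 4π/3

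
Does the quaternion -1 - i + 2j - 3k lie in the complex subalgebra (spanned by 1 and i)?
No. The quaternion -1 - i + 2j - 3k has j-coefficient y = 2 and k-coefficient z = -3, not both zero, so it does not lie in the complex subalgebra spanned by 1 and i.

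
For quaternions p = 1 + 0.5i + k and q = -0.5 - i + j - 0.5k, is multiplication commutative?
No: pq = 0.5 - 2.25i + 0.25j - 0.5k ≠ 0.5 - 0.25i + 1.75j - 1.5k = qp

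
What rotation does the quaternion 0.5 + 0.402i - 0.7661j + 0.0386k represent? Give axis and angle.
axis = (0.4642, -0.8846, 0.0446), θ = 2π/3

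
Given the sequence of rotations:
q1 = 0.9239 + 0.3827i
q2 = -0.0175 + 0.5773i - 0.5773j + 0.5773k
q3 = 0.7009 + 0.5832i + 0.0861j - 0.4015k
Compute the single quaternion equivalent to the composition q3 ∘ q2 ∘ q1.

q2 · q1 = -0.2371 + 0.5267i - 0.3124j + 0.7543k
q3 · q2 · q1 = -0.1436 + 0.1704i - 0.8908j + 0.3963k
-0.1436 + 0.1704i - 0.8908j + 0.3963k


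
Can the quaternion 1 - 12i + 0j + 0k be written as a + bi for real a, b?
Yes. The quaternion 1 - 12i has j- and k-coefficients y = z = 0, so it lies in the complex subalgebra spanned by 1 and i.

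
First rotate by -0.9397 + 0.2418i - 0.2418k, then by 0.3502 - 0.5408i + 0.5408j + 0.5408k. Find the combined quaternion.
-0.0676 + 0.4621i - 0.5082j - 0.7236k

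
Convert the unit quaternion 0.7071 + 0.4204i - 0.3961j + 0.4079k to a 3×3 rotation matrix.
[[0.3534, -0.9099, -0.2172], [0.2438, 0.3138, -0.9177], [0.9031, 0.2714, 0.3327]]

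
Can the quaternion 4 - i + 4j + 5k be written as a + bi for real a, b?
No. The quaternion 4 - i + 4j + 5k has j-coefficient y = 4 and k-coefficient z = 5, not both zero, so it does not lie in the complex subalgebra spanned by 1 and i.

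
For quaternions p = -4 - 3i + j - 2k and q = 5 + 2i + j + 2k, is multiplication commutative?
No: pq = -11 - 19i + 3j - 23k ≠ -11 - 27i - j - 13k = qp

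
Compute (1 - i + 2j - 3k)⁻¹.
0.0667 + 0.0667i - 0.1333j + 0.2k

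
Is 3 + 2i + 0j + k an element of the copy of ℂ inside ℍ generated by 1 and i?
No. The quaternion 3 + 2i + k has j-coefficient y = 0 and k-coefficient z = 1, not both zero, so it does not lie in the complex subalgebra spanned by 1 and i.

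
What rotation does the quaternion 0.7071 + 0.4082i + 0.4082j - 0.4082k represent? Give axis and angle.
axis = (√3/3, √3/3, -√3/3), θ = π/2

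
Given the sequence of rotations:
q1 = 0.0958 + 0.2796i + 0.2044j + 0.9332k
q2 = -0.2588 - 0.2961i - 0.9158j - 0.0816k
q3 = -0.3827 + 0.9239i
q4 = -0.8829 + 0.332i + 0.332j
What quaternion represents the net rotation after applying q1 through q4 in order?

q2 · q1 = 0.3213 - 0.9387i + 0.1129j - 0.0538k
q3 · q2 · q1 = 0.7443 + 0.6561i + 0.0065j + 0.1249k
q4 · q3 · q2 · q1 = -0.8771 - 0.2907i + 0.1999j - 0.3259k
-0.8771 - 0.2907i + 0.1999j - 0.3259k


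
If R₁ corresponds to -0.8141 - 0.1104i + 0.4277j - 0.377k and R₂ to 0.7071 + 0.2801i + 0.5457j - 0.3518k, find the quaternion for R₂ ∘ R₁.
-0.9108 - 0.3614i + 0.0026j + 0.1999k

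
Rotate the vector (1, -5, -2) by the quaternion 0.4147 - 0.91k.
(-4.43, 2.526, -2)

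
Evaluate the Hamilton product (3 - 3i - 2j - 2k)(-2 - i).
-9 + 3i + 6j + 2k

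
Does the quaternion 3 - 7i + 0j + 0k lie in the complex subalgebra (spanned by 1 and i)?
Yes. The quaternion 3 - 7i has j- and k-coefficients y = z = 0, so it lies in the complex subalgebra spanned by 1 and i.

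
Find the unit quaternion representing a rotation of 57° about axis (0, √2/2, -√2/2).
0.8788 + 0.3374j - 0.3374k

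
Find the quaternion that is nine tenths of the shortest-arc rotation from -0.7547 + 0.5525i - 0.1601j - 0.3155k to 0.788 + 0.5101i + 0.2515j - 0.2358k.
-0.853 - 0.4129i - 0.2615j + 0.1828k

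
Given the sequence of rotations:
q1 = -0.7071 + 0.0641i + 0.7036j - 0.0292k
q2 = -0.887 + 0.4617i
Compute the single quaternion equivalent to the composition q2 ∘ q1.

q2 · q1 = 0.5976 - 0.3833i - 0.6106j + 0.3508k
0.5976 - 0.3833i - 0.6106j + 0.3508k


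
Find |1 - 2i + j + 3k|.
√15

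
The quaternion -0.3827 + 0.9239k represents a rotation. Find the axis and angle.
axis = (0, 0, 1), θ = 5π/4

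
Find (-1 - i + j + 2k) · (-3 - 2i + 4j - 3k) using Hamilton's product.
3 - 6i - 14j - 5k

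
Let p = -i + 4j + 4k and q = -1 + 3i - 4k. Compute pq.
19 - 15i + 4j - 16k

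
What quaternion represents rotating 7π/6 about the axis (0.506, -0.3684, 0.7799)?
-0.2588 + 0.4888i - 0.3558j + 0.7533k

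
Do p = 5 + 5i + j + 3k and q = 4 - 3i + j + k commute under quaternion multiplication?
No: pq = 31 + 3i - 5j + 25k ≠ 31 + 7i + 23j + 9k = qp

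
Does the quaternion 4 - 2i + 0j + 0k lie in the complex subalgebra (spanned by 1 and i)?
Yes. The quaternion 4 - 2i has j- and k-coefficients y = z = 0, so it lies in the complex subalgebra spanned by 1 and i.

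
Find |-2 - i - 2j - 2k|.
√13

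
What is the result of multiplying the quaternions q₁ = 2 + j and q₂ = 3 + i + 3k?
6 + 5i + 3j + 5k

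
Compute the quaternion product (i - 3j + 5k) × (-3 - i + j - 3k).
19 + i + 7j - 17k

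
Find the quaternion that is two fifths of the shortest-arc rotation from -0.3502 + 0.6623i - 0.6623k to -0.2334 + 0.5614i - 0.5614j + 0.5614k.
-0.4052 + 0.8338i - 0.316j - 0.2018k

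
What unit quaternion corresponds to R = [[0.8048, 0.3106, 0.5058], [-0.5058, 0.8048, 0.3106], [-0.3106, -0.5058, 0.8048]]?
0.9239 - 0.2209i + 0.2209j - 0.2209k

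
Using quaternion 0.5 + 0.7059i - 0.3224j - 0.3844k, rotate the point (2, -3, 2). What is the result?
(-0.525, -1.719, -3.711)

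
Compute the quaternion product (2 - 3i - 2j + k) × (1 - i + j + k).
-8i + 2j - 2k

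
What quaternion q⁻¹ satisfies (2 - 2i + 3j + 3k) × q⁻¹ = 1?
0.0769 + 0.0769i - 0.1154j - 0.1154k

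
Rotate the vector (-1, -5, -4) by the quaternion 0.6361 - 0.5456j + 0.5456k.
(6.438, -0.336, 0.664)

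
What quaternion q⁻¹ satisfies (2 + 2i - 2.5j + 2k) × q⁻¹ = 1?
0.1096 - 0.1096i + 0.137j - 0.1096k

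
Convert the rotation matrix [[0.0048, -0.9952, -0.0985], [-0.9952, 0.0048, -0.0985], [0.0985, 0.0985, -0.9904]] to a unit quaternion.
-0.0698 - 0.7054i + 0.7054j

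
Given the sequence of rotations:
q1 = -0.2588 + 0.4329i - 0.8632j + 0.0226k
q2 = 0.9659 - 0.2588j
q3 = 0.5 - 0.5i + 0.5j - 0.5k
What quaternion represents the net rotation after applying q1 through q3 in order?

q2 · q1 = -0.4734 + 0.4123i - 0.7668j + 0.1339k
q3 · q2 · q1 = 0.4198 + 0.1264i - 0.7593j + 0.4809k
0.4198 + 0.1264i - 0.7593j + 0.4809k


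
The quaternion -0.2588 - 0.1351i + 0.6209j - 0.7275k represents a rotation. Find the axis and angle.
axis = (-0.1399, 0.6428, -0.7532), θ = 7π/6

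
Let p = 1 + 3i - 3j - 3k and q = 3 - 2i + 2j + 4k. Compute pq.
27 + i - 13j - 5k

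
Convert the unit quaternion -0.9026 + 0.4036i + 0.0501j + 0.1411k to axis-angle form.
axis = (0.9376, 0.1164, 0.3278), θ = 309°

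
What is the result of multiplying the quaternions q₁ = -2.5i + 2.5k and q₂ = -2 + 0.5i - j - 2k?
6.25 + 7.5i - 3.75j - 2.5k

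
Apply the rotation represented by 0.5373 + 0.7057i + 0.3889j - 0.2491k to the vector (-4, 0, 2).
(-2.161, -3.029, 2.481)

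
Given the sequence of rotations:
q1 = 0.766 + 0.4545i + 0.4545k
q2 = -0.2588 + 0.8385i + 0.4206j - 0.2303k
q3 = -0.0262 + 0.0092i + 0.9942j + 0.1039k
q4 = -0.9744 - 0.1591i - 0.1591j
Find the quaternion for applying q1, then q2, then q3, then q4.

q2 · q1 = -0.4747 + 0.7158i - 0.1636j - 0.4852k
q3 · q2 · q1 = 0.2189 - 0.4885i - 0.3888j - 0.7498k
q4 · q3 · q2 · q1 = -0.3529 + 0.5605i + 0.2247j + 0.7147k
-0.3529 + 0.5605i + 0.2247j + 0.7147k


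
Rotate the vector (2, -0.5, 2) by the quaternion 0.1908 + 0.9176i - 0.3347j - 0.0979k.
(1.187, -1.521, -2.128)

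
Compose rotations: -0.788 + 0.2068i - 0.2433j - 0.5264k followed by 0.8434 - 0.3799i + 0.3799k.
-0.3861 + 0.5662i - 0.3266j - 0.6509k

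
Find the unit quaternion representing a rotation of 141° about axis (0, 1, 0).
0.3338 + 0.9426j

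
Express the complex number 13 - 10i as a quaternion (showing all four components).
13 - 10i + 0j + 0k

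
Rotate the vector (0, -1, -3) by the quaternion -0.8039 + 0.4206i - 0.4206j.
(-1.675, -2.675, -0.201)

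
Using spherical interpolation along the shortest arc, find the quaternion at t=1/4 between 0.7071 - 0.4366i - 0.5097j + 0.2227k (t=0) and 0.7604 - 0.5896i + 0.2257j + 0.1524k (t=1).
0.7642 - 0.5049i - 0.3379j + 0.2167k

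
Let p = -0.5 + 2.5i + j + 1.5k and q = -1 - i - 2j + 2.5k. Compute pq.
1.25 + 3.5i - 7.75j - 6.75k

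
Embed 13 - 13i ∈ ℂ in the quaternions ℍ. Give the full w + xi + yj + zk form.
13 - 13i + 0j + 0k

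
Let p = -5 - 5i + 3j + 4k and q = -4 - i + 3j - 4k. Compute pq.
22 + i - 51j - 8k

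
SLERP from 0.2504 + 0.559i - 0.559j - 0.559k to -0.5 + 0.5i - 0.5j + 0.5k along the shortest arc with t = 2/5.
-0.0812 + 0.6964i - 0.6964j - 0.1533k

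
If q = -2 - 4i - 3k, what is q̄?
-2 + 4i + 3k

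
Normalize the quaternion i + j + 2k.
0.4082i + 0.4082j + 0.8165k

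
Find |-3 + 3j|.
√18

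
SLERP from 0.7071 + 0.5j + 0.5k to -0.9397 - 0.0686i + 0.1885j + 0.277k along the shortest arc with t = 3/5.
0.9915 + 0.0475i + 0.1105j + 0.0492k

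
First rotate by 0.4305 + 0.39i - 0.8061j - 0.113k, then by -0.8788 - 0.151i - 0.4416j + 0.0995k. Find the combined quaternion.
-0.6642 - 0.2776i + 0.54j + 0.4361k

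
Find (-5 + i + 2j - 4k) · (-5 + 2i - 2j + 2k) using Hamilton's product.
35 - 19i - 10j + 4k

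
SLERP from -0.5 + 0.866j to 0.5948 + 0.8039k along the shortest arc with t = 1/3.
-0.6477 + 0.679j - 0.3456k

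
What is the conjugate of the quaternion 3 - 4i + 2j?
3 + 4i - 2j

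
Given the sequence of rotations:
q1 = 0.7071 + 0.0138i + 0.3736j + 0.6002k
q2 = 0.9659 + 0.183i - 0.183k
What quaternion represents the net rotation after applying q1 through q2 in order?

q2 · q1 = 0.7903 + 0.2111i + 0.2485j + 0.5187k
0.7903 + 0.2111i + 0.2485j + 0.5187k


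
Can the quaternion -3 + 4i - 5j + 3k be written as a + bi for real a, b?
No. The quaternion -3 + 4i - 5j + 3k has j-coefficient y = -5 and k-coefficient z = 3, not both zero, so it does not lie in the complex subalgebra spanned by 1 and i.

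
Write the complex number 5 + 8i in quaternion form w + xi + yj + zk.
5 + 8i + 0j + 0k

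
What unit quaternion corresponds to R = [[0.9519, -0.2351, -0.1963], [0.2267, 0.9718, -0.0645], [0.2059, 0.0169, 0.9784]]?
0.9877 + 0.0206i - 0.1018j + 0.1169k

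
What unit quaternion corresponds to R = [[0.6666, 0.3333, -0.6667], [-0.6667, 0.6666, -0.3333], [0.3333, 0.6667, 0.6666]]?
0.866 + 0.2887i - 0.2887j - 0.2887k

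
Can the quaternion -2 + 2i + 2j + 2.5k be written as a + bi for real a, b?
No. The quaternion -2 + 2i + 2j + 2.5k has j-coefficient y = 2 and k-coefficient z = 2.5, not both zero, so it does not lie in the complex subalgebra spanned by 1 and i.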